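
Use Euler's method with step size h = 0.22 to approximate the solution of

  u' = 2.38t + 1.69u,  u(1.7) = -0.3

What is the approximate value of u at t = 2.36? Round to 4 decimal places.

Euler: u_{n+1} = u_n + h·f(t_n, u_n).
t=1.700000, u=-0.300000: f=3.539000 → u ← -0.300000 + 0.22·3.539000 = 0.478580
t=1.920000, u=0.478580: f=5.378400 → u ← 0.478580 + 0.22·5.378400 = 1.661828
t=2.140000, u=1.661828: f=7.901689 → u ← 1.661828 + 0.22·7.901689 = 3.400200
u(2.36) ≈ 3.4002

3.4002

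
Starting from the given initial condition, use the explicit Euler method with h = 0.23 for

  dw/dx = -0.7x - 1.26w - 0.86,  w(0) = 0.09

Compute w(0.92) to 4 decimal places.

Euler: w_{n+1} = w_n + h·f(x_n, w_n).
x=0.000000, w=0.090000: f=-0.973400 → w ← 0.090000 + 0.23·(-0.973400) = -0.133882
x=0.230000, w=-0.133882: f=-0.852309 → w ← -0.133882 + 0.23·(-0.852309) = -0.329913
x=0.460000, w=-0.329913: f=-0.766310 → w ← -0.329913 + 0.23·(-0.766310) = -0.506164
x=0.690000, w=-0.506164: f=-0.705233 → w ← -0.506164 + 0.23·(-0.705233) = -0.668368
w(0.92) ≈ -0.6684

-0.6684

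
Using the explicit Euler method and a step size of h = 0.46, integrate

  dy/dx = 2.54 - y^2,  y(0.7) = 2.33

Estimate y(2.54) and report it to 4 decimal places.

Euler: y_{n+1} = y_n + h·f(x_n, y_n).
x=0.700000, y=2.330000: f=-2.888900 → y ← 2.330000 + 0.46·(-2.888900) = 1.001106
x=1.160000, y=1.001106: f=1.537787 → y ← 1.001106 + 0.46·1.537787 = 1.708488
x=1.620000, y=1.708488: f=-0.378931 → y ← 1.708488 + 0.46·(-0.378931) = 1.534180
x=2.080000, y=1.534180: f=0.186293 → y ← 1.534180 + 0.46·0.186293 = 1.619874
y(2.54) ≈ 1.6199

1.6199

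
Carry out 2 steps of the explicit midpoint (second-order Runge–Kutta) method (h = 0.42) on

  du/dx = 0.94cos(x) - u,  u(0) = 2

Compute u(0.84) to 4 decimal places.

1.3389

Midpoint: k1 = f(x_n, u_n); k2 = f(x_n + h/2, u_n + (h/2)·k1); u_{n+1} = u_n + h·k2.
x=0.000000, u=2.000000:
  k1 = f(0.000000, 2.000000) = -1.060000
  k2 = f(0.210000, 1.777400) = -0.858051
  u ← 2.000000 + 0.42·(-0.858051) = 1.639619
x=0.420000, u=1.639619:
  k1 = f(0.420000, 1.639619) = -0.781315
  k2 = f(0.630000, 1.475542) = -0.715997
  u ← 1.639619 + 0.42·(-0.715997) = 1.338900
u(0.84) ≈ 1.3389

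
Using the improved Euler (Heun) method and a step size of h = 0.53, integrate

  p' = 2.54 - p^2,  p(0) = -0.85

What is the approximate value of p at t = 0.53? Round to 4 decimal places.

Heun: k1 = f(t_n, p_n); k2 = f(t_n + h, p_n + h·k1); p_{n+1} = p_n + (h/2)·(k1 + k2).
t=0.000000, p=-0.850000:
  k1 = f(0.000000, -0.850000) = 1.817500
  k2 = f(0.530000, 0.113275) = 2.527169
  p ← -0.850000 + (0.53/2)·(1.817500 + 2.527169) = 0.301337
p(0.53) ≈ 0.3013

0.3013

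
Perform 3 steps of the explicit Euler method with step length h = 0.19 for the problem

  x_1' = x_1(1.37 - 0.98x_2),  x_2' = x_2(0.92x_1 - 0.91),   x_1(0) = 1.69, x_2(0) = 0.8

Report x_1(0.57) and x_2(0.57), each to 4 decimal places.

Euler on (x_1,x_2): x_1_{n+1} = x_1_n + h·x_1', x_2_{n+1} = x_2_n + h·x_2'.
0.000000: (1.690000, 0.800000); f=(0.990340, 0.515840) → (1.878165, 0.898010)
0.190000: (1.878165, 0.898010); f=(0.920208, 0.734492) → (2.053004, 1.037563)
0.380000: (2.053004, 1.037563); f=(0.725097, 1.015529) → (2.190772, 1.230514)
(x_1(0.57), x_2(0.57)) ≈ (2.1908, 1.2305)

2.1908, 1.2305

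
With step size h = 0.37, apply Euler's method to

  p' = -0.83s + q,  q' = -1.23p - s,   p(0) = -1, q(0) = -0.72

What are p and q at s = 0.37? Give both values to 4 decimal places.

-1.2664, -0.2649

Euler on (p,q): p_{n+1} = p_n + h·p', q_{n+1} = q_n + h·q'.
0.000000: (-1.000000, -0.720000); f=(-0.720000, 1.230000) → (-1.266400, -0.264900)
(p(0.37), q(0.37)) ≈ (-1.2664, -0.2649)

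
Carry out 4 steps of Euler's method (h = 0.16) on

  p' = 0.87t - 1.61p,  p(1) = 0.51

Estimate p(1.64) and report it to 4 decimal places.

Euler: p_{n+1} = p_n + h·f(t_n, p_n).
t=1.000000, p=0.510000: f=0.048900 → p ← 0.510000 + 0.16·0.048900 = 0.517824
t=1.160000, p=0.517824: f=0.175503 → p ← 0.517824 + 0.16·0.175503 = 0.545905
t=1.320000, p=0.545905: f=0.269494 → p ← 0.545905 + 0.16·0.269494 = 0.589024
t=1.480000, p=0.589024: f=0.339272 → p ← 0.589024 + 0.16·0.339272 = 0.643307
p(1.64) ≈ 0.6433

0.6433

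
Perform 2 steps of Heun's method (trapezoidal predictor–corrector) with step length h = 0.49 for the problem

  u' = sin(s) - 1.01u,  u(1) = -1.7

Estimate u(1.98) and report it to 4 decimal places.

Heun: k1 = f(s_n, u_n); k2 = f(s_n + h, u_n + h·k1); u_{n+1} = u_n + (h/2)·(k1 + k2).
s=1.000000, u=-1.700000:
  k1 = f(1.000000, -1.700000) = 2.558471
  k2 = f(1.490000, -0.446349) = 1.447550
  u ← -1.700000 + (0.49/2)·(2.558471 + 1.447550) = -0.718525
s=1.490000, u=-0.718525:
  k1 = f(1.490000, -0.718525) = 1.722448
  k2 = f(1.980000, 0.125475) = 0.790709
  u ← -0.718525 + (0.49/2)·(1.722448 + 0.790709) = -0.102801
u(1.98) ≈ -0.1028

-0.1028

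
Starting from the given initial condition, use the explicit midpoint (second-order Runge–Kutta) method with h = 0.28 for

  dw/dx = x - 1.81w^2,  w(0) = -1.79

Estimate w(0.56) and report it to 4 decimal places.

Midpoint: k1 = f(x_n, w_n); k2 = f(x_n + h/2, w_n + (h/2)·k1); w_{n+1} = w_n + h·k2.
x=0.000000, w=-1.790000:
  k1 = f(0.000000, -1.790000) = -5.799421
  k2 = f(0.140000, -2.601919) = -12.113668
  w ← -1.790000 + 0.28·(-12.113668) = -5.181827
x=0.280000, w=-5.181827:
  k1 = f(0.280000, -5.181827) = -48.320909
  k2 = f(0.420000, -11.946754) = -257.912132
  w ← -5.181827 + 0.28·(-257.912132) = -77.397224
w(0.56) ≈ -77.3972

-77.3972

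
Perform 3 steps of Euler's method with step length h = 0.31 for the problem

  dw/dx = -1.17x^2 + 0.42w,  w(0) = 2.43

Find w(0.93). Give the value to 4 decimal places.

3.3293

Euler: w_{n+1} = w_n + h·f(x_n, w_n).
x=0.000000, w=2.430000: f=1.020600 → w ← 2.430000 + 0.31·1.020600 = 2.746386
x=0.310000, w=2.746386: f=1.041045 → w ← 2.746386 + 0.31·1.041045 = 3.069110
x=0.620000, w=3.069110: f=0.839278 → w ← 3.069110 + 0.31·0.839278 = 3.329286
w(0.93) ≈ 3.3293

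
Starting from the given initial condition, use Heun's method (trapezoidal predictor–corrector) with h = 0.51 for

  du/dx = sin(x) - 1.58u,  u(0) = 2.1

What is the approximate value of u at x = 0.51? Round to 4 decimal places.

Heun: k1 = f(x_n, u_n); k2 = f(x_n + h, u_n + h·k1); u_{n+1} = u_n + (h/2)·(k1 + k2).
x=0.000000, u=2.100000:
  k1 = f(0.000000, 2.100000) = -3.318000
  k2 = f(0.510000, 0.407820) = -0.156178
  u ← 2.100000 + (0.51/2)·(-3.318000 + (-0.156178)) = 1.214085
u(0.51) ≈ 1.2141

1.2141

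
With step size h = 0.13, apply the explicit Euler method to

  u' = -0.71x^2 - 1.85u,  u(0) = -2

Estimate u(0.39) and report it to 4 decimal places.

-0.8836

Euler: u_{n+1} = u_n + h·f(x_n, u_n).
x=0.000000, u=-2.000000: f=3.700000 → u ← -2.000000 + 0.13·3.700000 = -1.519000
x=0.130000, u=-1.519000: f=2.798151 → u ← -1.519000 + 0.13·2.798151 = -1.155240
x=0.260000, u=-1.155240: f=2.089199 → u ← -1.155240 + 0.13·2.089199 = -0.883645
u(0.39) ≈ -0.8836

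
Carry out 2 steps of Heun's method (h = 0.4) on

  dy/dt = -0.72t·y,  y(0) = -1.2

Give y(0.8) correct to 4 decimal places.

Heun: k1 = f(t_n, y_n); k2 = f(t_n + h, y_n + h·k1); y_{n+1} = y_n + (h/2)·(k1 + k2).
t=0.000000, y=-1.200000:
  k1 = f(0.000000, -1.200000) = 0.000000
  k2 = f(0.400000, -1.200000) = 0.345600
  y ← -1.200000 + (0.4/2)·(0.000000 + 0.345600) = -1.130880
t=0.400000, y=-1.130880:
  k1 = f(0.400000, -1.130880) = 0.325693
  k2 = f(0.800000, -1.000603) = 0.576347
  y ← -1.130880 + (0.4/2)·(0.325693 + 0.576347) = -0.950472
y(0.8) ≈ -0.9505

-0.9505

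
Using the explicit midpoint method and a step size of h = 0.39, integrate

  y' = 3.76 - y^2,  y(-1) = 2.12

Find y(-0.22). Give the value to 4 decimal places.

Midpoint: k1 = f(x_n, y_n); k2 = f(x_n + h/2, y_n + (h/2)·k1); y_{n+1} = y_n + h·k2.
x=-1.000000, y=2.120000:
  k1 = f(-1.000000, 2.120000) = -0.734400
  k2 = f(-0.805000, 1.976792) = -0.147707
  y ← 2.120000 + 0.39·(-0.147707) = 2.062394
x=-0.610000, y=2.062394:
  k1 = f(-0.610000, 2.062394) = -0.493471
  k2 = f(-0.415000, 1.966168) = -0.105815
  y ← 2.062394 + 0.39·(-0.105815) = 2.021127
y(-0.22) ≈ 2.0211

2.0211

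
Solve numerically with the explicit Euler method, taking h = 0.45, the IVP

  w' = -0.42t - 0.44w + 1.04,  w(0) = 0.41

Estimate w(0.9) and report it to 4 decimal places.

1.0220

Euler: w_{n+1} = w_n + h·f(t_n, w_n).
t=0.000000, w=0.410000: f=0.859600 → w ← 0.410000 + 0.45·0.859600 = 0.796820
t=0.450000, w=0.796820: f=0.500399 → w ← 0.796820 + 0.45·0.500399 = 1.022000
w(0.9) ≈ 1.0220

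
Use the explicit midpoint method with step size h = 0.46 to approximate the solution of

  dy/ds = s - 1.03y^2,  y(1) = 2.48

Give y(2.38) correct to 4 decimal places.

Midpoint: k1 = f(s_n, y_n); k2 = f(s_n + h/2, y_n + (h/2)·k1); y_{n+1} = y_n + h·k2.
s=1.000000, y=2.480000:
  k1 = f(1.000000, 2.480000) = -5.334912
  k2 = f(1.230000, 1.252970) = -0.387032
  y ← 2.480000 + 0.46·(-0.387032) = 2.301965
s=1.460000, y=2.301965:
  k1 = f(1.460000, 2.301965) = -3.998014
  k2 = f(1.690000, 1.382422) = -0.278423
  y ← 2.301965 + 0.46·(-0.278423) = 2.173891
s=1.920000, y=2.173891:
  k1 = f(1.920000, 2.173891) = -2.947575
  k2 = f(2.150000, 1.495948) = -0.154998
  y ← 2.173891 + 0.46·(-0.154998) = 2.102592
y(2.38) ≈ 2.1026

2.1026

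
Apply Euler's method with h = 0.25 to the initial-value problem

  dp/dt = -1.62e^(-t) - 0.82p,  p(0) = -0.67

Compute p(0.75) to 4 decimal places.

-1.0890

Euler: p_{n+1} = p_n + h·f(t_n, p_n).
t=0.000000, p=-0.670000: f=-1.070600 → p ← -0.670000 + 0.25·(-1.070600) = -0.937650
t=0.250000, p=-0.937650: f=-0.492784 → p ← -0.937650 + 0.25·(-0.492784) = -1.060846
t=0.500000, p=-1.060846: f=-0.112686 → p ← -1.060846 + 0.25·(-0.112686) = -1.089018
p(0.75) ≈ -1.0890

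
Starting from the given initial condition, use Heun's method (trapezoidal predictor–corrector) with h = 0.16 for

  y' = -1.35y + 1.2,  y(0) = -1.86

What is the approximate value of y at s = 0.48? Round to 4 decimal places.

Heun: k1 = f(s_n, y_n); k2 = f(s_n + h, y_n + h·k1); y_{n+1} = y_n + (h/2)·(k1 + k2).
s=0.000000, y=-1.860000:
  k1 = f(0.000000, -1.860000) = 3.711000
  k2 = f(0.160000, -1.266240) = 2.909424
  y ← -1.860000 + (0.16/2)·(3.711000 + 2.909424) = -1.330366
s=0.160000, y=-1.330366:
  k1 = f(0.160000, -1.330366) = 2.995994
  k2 = f(0.320000, -0.851007) = 2.348859
  y ← -1.330366 + (0.16/2)·(2.995994 + 2.348859) = -0.902778
s=0.320000, y=-0.902778:
  k1 = f(0.320000, -0.902778) = 2.418750
  k2 = f(0.480000, -0.515778) = 1.896300
  y ← -0.902778 + (0.16/2)·(2.418750 + 1.896300) = -0.557574
y(0.48) ≈ -0.5576

-0.5576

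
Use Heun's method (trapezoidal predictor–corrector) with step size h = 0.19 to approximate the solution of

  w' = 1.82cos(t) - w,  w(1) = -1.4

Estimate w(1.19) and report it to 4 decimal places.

-1.0193

Heun: k1 = f(t_n, w_n); k2 = f(t_n + h, w_n + h·k1); w_{n+1} = w_n + (h/2)·(k1 + k2).
t=1.000000, w=-1.400000:
  k1 = f(1.000000, -1.400000) = 2.383350
  k2 = f(1.190000, -0.947163) = 1.623584
  w ← -1.400000 + (0.19/2)·(2.383350 + 1.623584) = -1.019341
w(1.19) ≈ -1.0193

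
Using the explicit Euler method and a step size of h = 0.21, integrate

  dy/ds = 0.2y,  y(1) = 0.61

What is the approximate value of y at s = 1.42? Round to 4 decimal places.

0.6623

Euler: y_{n+1} = y_n + h·f(s_n, y_n).
s=1.000000, y=0.610000: f=0.122000 → y ← 0.610000 + 0.21·0.122000 = 0.635620
s=1.210000, y=0.635620: f=0.127124 → y ← 0.635620 + 0.21·0.127124 = 0.662316
y(1.42) ≈ 0.6623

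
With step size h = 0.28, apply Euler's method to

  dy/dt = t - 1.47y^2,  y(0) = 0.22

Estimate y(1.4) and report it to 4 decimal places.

Euler: y_{n+1} = y_n + h·f(t_n, y_n).
t=0.000000, y=0.220000: f=-0.071148 → y ← 0.220000 + 0.28·(-0.071148) = 0.200079
t=0.280000, y=0.200079: f=0.221154 → y ← 0.200079 + 0.28·0.221154 = 0.262002
t=0.560000, y=0.262002: f=0.459092 → y ← 0.262002 + 0.28·0.459092 = 0.390547
t=0.840000, y=0.390547: f=0.615785 → y ← 0.390547 + 0.28·0.615785 = 0.562967
t=1.120000, y=0.562967: f=0.654110 → y ← 0.562967 + 0.28·0.654110 = 0.746118
y(1.4) ≈ 0.7461

0.7461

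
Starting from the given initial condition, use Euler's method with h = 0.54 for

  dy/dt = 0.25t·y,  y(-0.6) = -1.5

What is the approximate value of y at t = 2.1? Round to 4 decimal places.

Euler: y_{n+1} = y_n + h·f(t_n, y_n).
t=-0.600000, y=-1.500000: f=0.225000 → y ← -1.500000 + 0.54·0.225000 = -1.378500
t=-0.060000, y=-1.378500: f=0.020678 → y ← -1.378500 + 0.54·0.020678 = -1.367334
t=0.480000, y=-1.367334: f=-0.164080 → y ← -1.367334 + 0.54·(-0.164080) = -1.455937
t=1.020000, y=-1.455937: f=-0.371264 → y ← -1.455937 + 0.54·(-0.371264) = -1.656420
t=1.560000, y=-1.656420: f=-0.646004 → y ← -1.656420 + 0.54·(-0.646004) = -2.005262
y(2.1) ≈ -2.0053

-2.0053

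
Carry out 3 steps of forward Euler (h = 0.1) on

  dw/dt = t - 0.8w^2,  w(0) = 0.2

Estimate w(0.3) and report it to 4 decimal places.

0.2204

Euler: w_{n+1} = w_n + h·f(t_n, w_n).
t=0.000000, w=0.200000: f=-0.032000 → w ← 0.200000 + 0.1·(-0.032000) = 0.196800
t=0.100000, w=0.196800: f=0.069016 → w ← 0.196800 + 0.1·0.069016 = 0.203702
t=0.200000, w=0.203702: f=0.166805 → w ← 0.203702 + 0.1·0.166805 = 0.220382
w(0.3) ≈ 0.2204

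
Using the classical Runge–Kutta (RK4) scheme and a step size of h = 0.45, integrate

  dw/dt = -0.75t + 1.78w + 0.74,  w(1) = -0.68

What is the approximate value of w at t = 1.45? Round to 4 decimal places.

-1.6199

RK4: k1 = f(t_n, w_n); k2 = f(t_n + h/2, w_n + (h/2)·k1); k3 = f(t_n + h/2, w_n + (h/2)·k2); k4 = f(t_n + h, w_n + h·k3); w_{n+1} = w_n + (h/6)·(k1 + 2k2 + 2k3 + k4).
t=1.000000, w=-0.680000:
  k1 = f(1.000000, -0.680000) = -1.220400
  k2 = f(1.225000, -0.954590) = -1.877920
  k3 = f(1.225000, -1.102532) = -2.141257
  k4 = f(1.450000, -1.643566) = -3.273047
  w ← -0.680000 + (0.45/6)·(k1 + 2k2 + 2k3 + k4) = -1.619885
w(1.45) ≈ -1.6199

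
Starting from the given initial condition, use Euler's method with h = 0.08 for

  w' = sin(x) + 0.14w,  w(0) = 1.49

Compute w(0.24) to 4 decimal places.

1.5598

Euler: w_{n+1} = w_n + h·f(x_n, w_n).
x=0.000000, w=1.490000: f=0.208600 → w ← 1.490000 + 0.08·0.208600 = 1.506688
x=0.080000, w=1.506688: f=0.290851 → w ← 1.506688 + 0.08·0.290851 = 1.529956
x=0.160000, w=1.529956: f=0.373512 → w ← 1.529956 + 0.08·0.373512 = 1.559837
w(0.24) ≈ 1.5598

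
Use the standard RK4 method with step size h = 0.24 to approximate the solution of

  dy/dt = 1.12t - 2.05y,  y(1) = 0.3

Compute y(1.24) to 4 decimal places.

RK4: k1 = f(t_n, y_n); k2 = f(t_n + h/2, y_n + (h/2)·k1); k3 = f(t_n + h/2, y_n + (h/2)·k2); k4 = f(t_n + h, y_n + h·k3); y_{n+1} = y_n + (h/6)·(k1 + 2k2 + 2k3 + k4).
t=1.000000, y=0.300000:
  k1 = f(1.000000, 0.300000) = 0.505000
  k2 = f(1.120000, 0.360600) = 0.515170
  k3 = f(1.120000, 0.361820) = 0.512668
  k4 = f(1.240000, 0.423040) = 0.521567
  y ← 0.300000 + (0.24/6)·(k1 + 2k2 + 2k3 + k4) = 0.423290
y(1.24) ≈ 0.4233

0.4233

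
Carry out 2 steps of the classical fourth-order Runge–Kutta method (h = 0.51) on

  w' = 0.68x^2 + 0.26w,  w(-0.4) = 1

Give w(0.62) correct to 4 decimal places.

1.3784

RK4: k1 = f(x_n, w_n); k2 = f(x_n + h/2, w_n + (h/2)·k1); k3 = f(x_n + h/2, w_n + (h/2)·k2); k4 = f(x_n + h, w_n + h·k3); w_{n+1} = w_n + (h/6)·(k1 + 2k2 + 2k3 + k4).
x=-0.400000, w=1.000000:
  k1 = f(-0.400000, 1.000000) = 0.368800
  k2 = f(-0.145000, 1.094044) = 0.298748
  k3 = f(-0.145000, 1.076181) = 0.294104
  k4 = f(0.110000, 1.149993) = 0.307226
  w ← 1.000000 + (0.51/6)·(k1 + 2k2 + 2k3 + k4) = 1.158247
x=0.110000, w=1.158247:
  k1 = f(0.110000, 1.158247) = 0.309372
  k2 = f(0.365000, 1.237137) = 0.412249
  k3 = f(0.365000, 1.263371) = 0.419069
  k4 = f(0.620000, 1.371973) = 0.618105
  w ← 1.158247 + (0.51/6)·(k1 + 2k2 + 2k3 + k4) = 1.378407
w(0.62) ≈ 1.3784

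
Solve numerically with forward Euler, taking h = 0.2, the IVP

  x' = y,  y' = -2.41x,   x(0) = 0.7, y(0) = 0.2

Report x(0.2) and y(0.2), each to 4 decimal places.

Euler on (x,y): x_{n+1} = x_n + h·x', y_{n+1} = y_n + h·y'.
0.000000: (0.700000, 0.200000); f=(0.200000, -1.687000) → (0.740000, -0.137400)
(x(0.2), y(0.2)) ≈ (0.7400, -0.1374)

0.7400, -0.1374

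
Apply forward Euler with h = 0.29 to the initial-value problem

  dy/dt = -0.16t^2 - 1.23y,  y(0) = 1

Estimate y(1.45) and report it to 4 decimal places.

0.0176

Euler: y_{n+1} = y_n + h·f(t_n, y_n).
t=0.000000, y=1.000000: f=-1.230000 → y ← 1.000000 + 0.29·(-1.230000) = 0.643300
t=0.290000, y=0.643300: f=-0.804715 → y ← 0.643300 + 0.29·(-0.804715) = 0.409933
t=0.580000, y=0.409933: f=-0.558041 → y ← 0.409933 + 0.29·(-0.558041) = 0.248101
t=0.870000, y=0.248101: f=-0.426268 → y ← 0.248101 + 0.29·(-0.426268) = 0.124483
t=1.160000, y=0.124483: f=-0.368410 → y ← 0.124483 + 0.29·(-0.368410) = 0.017644
y(1.45) ≈ 0.0176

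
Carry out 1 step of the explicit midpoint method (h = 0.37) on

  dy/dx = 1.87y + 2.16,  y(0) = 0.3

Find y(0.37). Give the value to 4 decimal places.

1.6551

Midpoint: k1 = f(x_n, y_n); k2 = f(x_n + h/2, y_n + (h/2)·k1); y_{n+1} = y_n + h·k2.
x=0.000000, y=0.300000:
  k1 = f(0.000000, 0.300000) = 2.721000
  k2 = f(0.185000, 0.803385) = 3.662330
  y ← 0.300000 + 0.37·3.662330 = 1.655062
y(0.37) ≈ 1.6551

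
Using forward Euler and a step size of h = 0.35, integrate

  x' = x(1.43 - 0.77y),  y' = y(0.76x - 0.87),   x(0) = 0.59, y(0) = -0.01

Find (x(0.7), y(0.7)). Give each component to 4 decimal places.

Euler on (x,y): x_{n+1} = x_n + h·x', y_{n+1} = y_n + h·y'.
0.000000: (0.590000, -0.010000); f=(0.848243, 0.004216) → (0.886885, -0.008524)
0.350000: (0.886885, -0.008524); f=(1.274067, 0.001671) → (1.332808, -0.007940)
(x(0.7), y(0.7)) ≈ (1.3328, -0.0079)

1.3328, -0.0079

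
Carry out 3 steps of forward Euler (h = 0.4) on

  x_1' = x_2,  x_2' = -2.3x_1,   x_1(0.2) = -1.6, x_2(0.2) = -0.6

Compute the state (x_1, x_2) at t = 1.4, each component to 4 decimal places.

Euler on (x_1,x_2): x_1_{n+1} = x_1_n + h·x_1', x_2_{n+1} = x_2_n + h·x_2'.
0.200000: (-1.600000, -0.600000); f=(-0.600000, 3.680000) → (-1.840000, 0.872000)
0.600000: (-1.840000, 0.872000); f=(0.872000, 4.232000) → (-1.491200, 2.564800)
1.000000: (-1.491200, 2.564800); f=(2.564800, 3.429760) → (-0.465280, 3.936704)
(x_1(1.4), x_2(1.4)) ≈ (-0.4653, 3.9367)

-0.4653, 3.9367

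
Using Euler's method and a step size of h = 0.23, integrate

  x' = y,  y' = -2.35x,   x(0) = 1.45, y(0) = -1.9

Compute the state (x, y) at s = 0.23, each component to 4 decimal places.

1.0130, -2.6837

Euler on (x,y): x_{n+1} = x_n + h·x', y_{n+1} = y_n + h·y'.
0.000000: (1.450000, -1.900000); f=(-1.900000, -3.407500) → (1.013000, -2.683725)
(x(0.23), y(0.23)) ≈ (1.0130, -2.6837)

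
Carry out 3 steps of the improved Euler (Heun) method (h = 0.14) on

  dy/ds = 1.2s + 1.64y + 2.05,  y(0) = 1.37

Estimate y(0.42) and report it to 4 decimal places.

4.0712

Heun: k1 = f(s_n, y_n); k2 = f(s_n + h, y_n + h·k1); y_{n+1} = y_n + (h/2)·(k1 + k2).
s=0.000000, y=1.370000:
  k1 = f(0.000000, 1.370000) = 4.296800
  k2 = f(0.140000, 1.971552) = 5.451345
  y ← 1.370000 + (0.14/2)·(4.296800 + 5.451345) = 2.052370
s=0.140000, y=2.052370:
  k1 = f(0.140000, 2.052370) = 5.583887
  k2 = f(0.280000, 2.834114) = 7.033948
  y ← 2.052370 + (0.14/2)·(5.583887 + 7.033948) = 2.935619
s=0.280000, y=2.935619:
  k1 = f(0.280000, 2.935619) = 7.200414
  k2 = f(0.420000, 3.943677) = 9.021630
  y ← 2.935619 + (0.14/2)·(7.200414 + 9.021630) = 4.071162
y(0.42) ≈ 4.0712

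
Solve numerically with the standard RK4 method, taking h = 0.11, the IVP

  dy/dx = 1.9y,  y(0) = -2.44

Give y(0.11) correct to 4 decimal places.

RK4: k1 = f(x_n, y_n); k2 = f(x_n + h/2, y_n + (h/2)·k1); k3 = f(x_n + h/2, y_n + (h/2)·k2); k4 = f(x_n + h, y_n + h·k3); y_{n+1} = y_n + (h/6)·(k1 + 2k2 + 2k3 + k4).
x=0.000000, y=-2.440000:
  k1 = f(0.000000, -2.440000) = -4.636000
  k2 = f(0.055000, -2.694980) = -5.120462
  k3 = f(0.055000, -2.721625) = -5.171088
  k4 = f(0.110000, -3.008820) = -5.716757
  y ← -2.440000 + (0.11/6)·(k1 + 2k2 + 2k3 + k4) = -3.007157
y(0.11) ≈ -3.0072

-3.0072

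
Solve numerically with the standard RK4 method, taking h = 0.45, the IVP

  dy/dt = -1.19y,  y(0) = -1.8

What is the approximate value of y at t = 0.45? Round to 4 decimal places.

RK4: k1 = f(t_n, y_n); k2 = f(t_n + h/2, y_n + (h/2)·k1); k3 = f(t_n + h/2, y_n + (h/2)·k2); k4 = f(t_n + h, y_n + h·k3); y_{n+1} = y_n + (h/6)·(k1 + 2k2 + 2k3 + k4).
t=0.000000, y=-1.800000:
  k1 = f(0.000000, -1.800000) = 2.142000
  k2 = f(0.225000, -1.318050) = 1.568479
  k3 = f(0.225000, -1.447092) = 1.722040
  k4 = f(0.450000, -1.025082) = 1.219848
  y ← -1.800000 + (0.45/6)·(k1 + 2k2 + 2k3 + k4) = -1.054284
y(0.45) ≈ -1.0543

-1.0543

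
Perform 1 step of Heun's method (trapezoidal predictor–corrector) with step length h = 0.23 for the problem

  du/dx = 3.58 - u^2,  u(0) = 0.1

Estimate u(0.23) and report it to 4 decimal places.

0.8247

Heun: k1 = f(x_n, u_n); k2 = f(x_n + h, u_n + h·k1); u_{n+1} = u_n + (h/2)·(k1 + k2).
x=0.000000, u=0.100000:
  k1 = f(0.000000, 0.100000) = 3.570000
  k2 = f(0.230000, 0.921100) = 2.731575
  u ← 0.100000 + (0.23/2)·(3.570000 + 2.731575) = 0.824681
u(0.23) ≈ 0.8247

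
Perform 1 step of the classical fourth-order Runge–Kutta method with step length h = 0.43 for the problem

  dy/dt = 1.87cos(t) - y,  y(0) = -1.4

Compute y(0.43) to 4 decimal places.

RK4: k1 = f(t_n, y_n); k2 = f(t_n + h/2, y_n + (h/2)·k1); k3 = f(t_n + h/2, y_n + (h/2)·k2); k4 = f(t_n + h, y_n + h·k3); y_{n+1} = y_n + (h/6)·(k1 + 2k2 + 2k3 + k4).
t=0.000000, y=-1.400000:
  k1 = f(0.000000, -1.400000) = 3.270000
  k2 = f(0.215000, -0.696950) = 2.523896
  k3 = f(0.215000, -0.857362) = 2.684308
  k4 = f(0.430000, -0.245747) = 1.945513
  y ← -1.400000 + (0.43/6)·(k1 + 2k2 + 2k3 + k4) = -0.279712
y(0.43) ≈ -0.2797

-0.2797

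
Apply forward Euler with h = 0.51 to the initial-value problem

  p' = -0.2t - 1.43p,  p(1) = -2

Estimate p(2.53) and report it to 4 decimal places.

-0.2949

Euler: p_{n+1} = p_n + h·f(t_n, p_n).
t=1.000000, p=-2.000000: f=2.660000 → p ← -2.000000 + 0.51·2.660000 = -0.643400
t=1.510000, p=-0.643400: f=0.618062 → p ← -0.643400 + 0.51·0.618062 = -0.328188
t=2.020000, p=-0.328188: f=0.065309 → p ← -0.328188 + 0.51·0.065309 = -0.294881
p(2.53) ≈ -0.2949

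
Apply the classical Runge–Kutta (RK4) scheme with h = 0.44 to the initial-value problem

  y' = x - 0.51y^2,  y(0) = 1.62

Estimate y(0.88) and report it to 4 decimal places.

RK4: k1 = f(x_n, y_n); k2 = f(x_n + h/2, y_n + (h/2)·k1); k3 = f(x_n + h/2, y_n + (h/2)·k2); k4 = f(x_n + h, y_n + h·k3); y_{n+1} = y_n + (h/6)·(k1 + 2k2 + 2k3 + k4).
x=0.000000, y=1.620000:
  k1 = f(0.000000, 1.620000) = -1.338444
  k2 = f(0.220000, 1.325542) = -0.676102
  k3 = f(0.220000, 1.471258) = -0.883945
  k4 = f(0.440000, 1.231064) = -0.332914
  y ← 1.620000 + (0.44/6)·(k1 + 2k2 + 2k3 + k4) = 1.268627
x=0.440000, y=1.268627:
  k1 = f(0.440000, 1.268627) = -0.380801
  k2 = f(0.660000, 1.184851) = -0.055974
  k3 = f(0.660000, 1.256312) = -0.144944
  k4 = f(0.880000, 1.204852) = 0.139650
  y ← 1.268627 + (0.44/6)·(k1 + 2k2 + 2k3 + k4) = 1.221474
y(0.88) ≈ 1.2215

1.2215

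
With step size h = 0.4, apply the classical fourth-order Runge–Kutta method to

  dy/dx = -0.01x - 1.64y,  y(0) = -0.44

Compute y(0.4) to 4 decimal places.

-0.2294

RK4: k1 = f(x_n, y_n); k2 = f(x_n + h/2, y_n + (h/2)·k1); k3 = f(x_n + h/2, y_n + (h/2)·k2); k4 = f(x_n + h, y_n + h·k3); y_{n+1} = y_n + (h/6)·(k1 + 2k2 + 2k3 + k4).
x=0.000000, y=-0.440000:
  k1 = f(0.000000, -0.440000) = 0.721600
  k2 = f(0.200000, -0.295680) = 0.482915
  k3 = f(0.200000, -0.343417) = 0.561204
  k4 = f(0.400000, -0.215518) = 0.349450
  y ← -0.440000 + (0.4/6)·(k1 + 2k2 + 2k3 + k4) = -0.229381
y(0.4) ≈ -0.2294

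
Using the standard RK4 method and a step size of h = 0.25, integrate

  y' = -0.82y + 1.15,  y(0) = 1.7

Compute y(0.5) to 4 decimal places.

1.5999

RK4: k1 = f(s_n, y_n); k2 = f(s_n + h/2, y_n + (h/2)·k1); k3 = f(s_n + h/2, y_n + (h/2)·k2); k4 = f(s_n + h, y_n + h·k3); y_{n+1} = y_n + (h/6)·(k1 + 2k2 + 2k3 + k4).
s=0.000000, y=1.700000:
  k1 = f(0.000000, 1.700000) = -0.244000
  k2 = f(0.125000, 1.669500) = -0.218990
  k3 = f(0.125000, 1.672626) = -0.221554
  k4 = f(0.250000, 1.644612) = -0.198582
  y ← 1.700000 + (0.25/6)·(k1 + 2k2 + 2k3 + k4) = 1.644847
s=0.250000, y=1.644847:
  k1 = f(0.250000, 1.644847) = -0.198775
  k2 = f(0.375000, 1.620000) = -0.178400
  k3 = f(0.375000, 1.622547) = -0.180489
  k4 = f(0.500000, 1.599725) = -0.161774
  y ← 1.644847 + (0.25/6)·(k1 + 2k2 + 2k3 + k4) = 1.599917
y(0.5) ≈ 1.5999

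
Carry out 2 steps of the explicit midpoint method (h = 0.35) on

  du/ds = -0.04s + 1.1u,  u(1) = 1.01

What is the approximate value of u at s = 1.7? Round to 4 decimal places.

2.0974

Midpoint: k1 = f(s_n, u_n); k2 = f(s_n + h/2, u_n + (h/2)·k1); u_{n+1} = u_n + h·k2.
s=1.000000, u=1.010000:
  k1 = f(1.000000, 1.010000) = 1.071000
  k2 = f(1.175000, 1.197425) = 1.270168
  u ← 1.010000 + 0.35·1.270168 = 1.454559
s=1.350000, u=1.454559:
  k1 = f(1.350000, 1.454559) = 1.546014
  k2 = f(1.525000, 1.725111) = 1.836622
  u ← 1.454559 + 0.35·1.836622 = 2.097376
u(1.7) ≈ 2.0974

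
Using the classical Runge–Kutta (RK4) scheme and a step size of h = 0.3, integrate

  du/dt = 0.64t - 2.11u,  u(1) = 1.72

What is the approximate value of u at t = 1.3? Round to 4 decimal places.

1.0803

RK4: k1 = f(t_n, u_n); k2 = f(t_n + h/2, u_n + (h/2)·k1); k3 = f(t_n + h/2, u_n + (h/2)·k2); k4 = f(t_n + h, u_n + h·k3); u_{n+1} = u_n + (h/6)·(k1 + 2k2 + 2k3 + k4).
t=1.000000, u=1.720000:
  k1 = f(1.000000, 1.720000) = -2.989200
  k2 = f(1.150000, 1.271620) = -1.947118
  k3 = f(1.150000, 1.427932) = -2.276937
  k4 = f(1.300000, 1.036919) = -1.355899
  u ← 1.720000 + (0.3/6)·(k1 + 2k2 + 2k3 + k4) = 1.080340
u(1.3) ≈ 1.0803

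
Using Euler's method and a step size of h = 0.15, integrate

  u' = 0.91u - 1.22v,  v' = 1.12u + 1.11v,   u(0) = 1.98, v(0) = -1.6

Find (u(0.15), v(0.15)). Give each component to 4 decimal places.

2.5431, -1.5338

Euler on (u,v): u_{n+1} = u_n + h·u', v_{n+1} = v_n + h·v'.
0.000000: (1.980000, -1.600000); f=(3.753800, 0.441600) → (2.543070, -1.533760)
(u(0.15), v(0.15)) ≈ (2.5431, -1.5338)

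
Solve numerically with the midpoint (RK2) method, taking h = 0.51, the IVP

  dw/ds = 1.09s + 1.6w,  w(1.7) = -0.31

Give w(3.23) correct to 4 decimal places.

10.0154

Midpoint: k1 = f(s_n, w_n); k2 = f(s_n + h/2, w_n + (h/2)·k1); w_{n+1} = w_n + h·k2.
s=1.700000, w=-0.310000:
  k1 = f(1.700000, -0.310000) = 1.357000
  k2 = f(1.955000, 0.036035) = 2.188606
  w ← -0.310000 + 0.51·2.188606 = 0.806189
s=2.210000, w=0.806189:
  k1 = f(2.210000, 0.806189) = 3.698802
  k2 = f(2.465000, 1.749384) = 5.485864
  w ← 0.806189 + 0.51·5.485864 = 3.603980
s=2.720000, w=3.603980:
  k1 = f(2.720000, 3.603980) = 8.731167
  k2 = f(2.975000, 5.830427) = 12.571434
  w ← 3.603980 + 0.51·12.571434 = 10.015411
w(3.23) ≈ 10.0154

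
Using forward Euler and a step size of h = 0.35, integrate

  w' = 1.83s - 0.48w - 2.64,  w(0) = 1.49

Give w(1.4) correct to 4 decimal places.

Euler: w_{n+1} = w_n + h·f(s_n, w_n).
s=0.000000, w=1.490000: f=-3.355200 → w ← 1.490000 + 0.35·(-3.355200) = 0.315680
s=0.350000, w=0.315680: f=-2.151026 → w ← 0.315680 + 0.35·(-2.151026) = -0.437179
s=0.700000, w=-0.437179: f=-1.149154 → w ← -0.437179 + 0.35·(-1.149154) = -0.839383
s=1.050000, w=-0.839383: f=-0.315596 → w ← -0.839383 + 0.35·(-0.315596) = -0.949842
w(1.4) ≈ -0.9498

-0.9498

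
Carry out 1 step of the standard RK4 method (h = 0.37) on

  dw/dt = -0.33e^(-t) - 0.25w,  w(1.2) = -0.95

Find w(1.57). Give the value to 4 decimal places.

RK4: k1 = f(t_n, w_n); k2 = f(t_n + h/2, w_n + (h/2)·k1); k3 = f(t_n + h/2, w_n + (h/2)·k2); k4 = f(t_n + h, w_n + h·k3); w_{n+1} = w_n + (h/6)·(k1 + 2k2 + 2k3 + k4).
t=1.200000, w=-0.950000:
  k1 = f(1.200000, -0.950000) = 0.138106
  k2 = f(1.385000, -0.924450) = 0.148506
  k3 = f(1.385000, -0.922526) = 0.148025
  k4 = f(1.570000, -0.895231) = 0.155153
  w ← -0.950000 + (0.37/6)·(k1 + 2k2 + 2k3 + k4) = -0.895344
w(1.57) ≈ -0.8953

-0.8953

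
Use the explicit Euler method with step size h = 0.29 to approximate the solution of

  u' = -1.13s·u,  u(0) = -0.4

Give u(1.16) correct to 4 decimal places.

Euler: u_{n+1} = u_n + h·f(s_n, u_n).
s=0.000000, u=-0.400000: f=0.000000 → u ← -0.400000 + 0.29·0.000000 = -0.400000
s=0.290000, u=-0.400000: f=0.131080 → u ← -0.400000 + 0.29·0.131080 = -0.361987
s=0.580000, u=-0.361987: f=0.237246 → u ← -0.361987 + 0.29·0.237246 = -0.293185
s=0.870000, u=-0.293185: f=0.288231 → u ← -0.293185 + 0.29·0.288231 = -0.209599
u(1.16) ≈ -0.2096

-0.2096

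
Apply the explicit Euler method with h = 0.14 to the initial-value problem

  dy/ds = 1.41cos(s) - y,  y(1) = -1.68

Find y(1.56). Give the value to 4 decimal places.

-0.7118

Euler: y_{n+1} = y_n + h·f(s_n, y_n).
s=1.000000, y=-1.680000: f=2.441826 → y ← -1.680000 + 0.14·2.441826 = -1.338144
s=1.140000, y=-1.338144: f=1.926953 → y ← -1.338144 + 0.14·1.926953 = -1.068371
s=1.280000, y=-1.068371: f=1.472639 → y ← -1.068371 + 0.14·1.472639 = -0.862201
s=1.420000, y=-0.862201: f=1.074019 → y ← -0.862201 + 0.14·1.074019 = -0.711839
y(1.56) ≈ -0.7118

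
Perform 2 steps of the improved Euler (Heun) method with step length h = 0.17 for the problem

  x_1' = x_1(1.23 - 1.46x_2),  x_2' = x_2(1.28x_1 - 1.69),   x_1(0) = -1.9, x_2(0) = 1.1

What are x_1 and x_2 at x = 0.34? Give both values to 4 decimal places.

Heun on (x_1,x_2): k1 = f(x_n, state_n); k2 = f(x_n + h, state_n + h·k1); state_{n+1} = state_n + (h/2)·(k1 + k2).
0.000000: (-1.900000, 1.100000)
  k1 = (0.714400, -4.534200)
  predictor → (-1.778552, 0.329186)
  k2 = (-1.332826, -1.305732)
  → (-1.952566, 0.603606)
0.170000: (-1.952566, 0.603606)
  k1 = (-0.680929, -2.528677)
  predictor → (-2.068324, 0.173731)
  k2 = (-2.019415, -0.753549)
  → (-2.182095, 0.324617)
(x_1(0.34), x_2(0.34)) ≈ (-2.1821, 0.3246)

-2.1821, 0.3246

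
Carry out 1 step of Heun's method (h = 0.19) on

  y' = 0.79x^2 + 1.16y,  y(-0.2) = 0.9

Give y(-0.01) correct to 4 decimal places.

1.1239

Heun: k1 = f(x_n, y_n); k2 = f(x_n + h, y_n + h·k1); y_{n+1} = y_n + (h/2)·(k1 + k2).
x=-0.200000, y=0.900000:
  k1 = f(-0.200000, 0.900000) = 1.075600
  k2 = f(-0.010000, 1.104364) = 1.281141
  y ← 0.900000 + (0.19/2)·(1.075600 + 1.281141) = 1.123890
y(-0.01) ≈ 1.1239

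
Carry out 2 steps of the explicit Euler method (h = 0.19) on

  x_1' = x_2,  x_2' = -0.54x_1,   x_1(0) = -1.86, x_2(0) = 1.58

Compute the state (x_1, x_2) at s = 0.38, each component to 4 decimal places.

Euler on (x_1,x_2): x_1_{n+1} = x_1_n + h·x_1', x_2_{n+1} = x_2_n + h·x_2'.
0.000000: (-1.860000, 1.580000); f=(1.580000, 1.004400) → (-1.559800, 1.770836)
0.190000: (-1.559800, 1.770836); f=(1.770836, 0.842292) → (-1.223341, 1.930871)
(x_1(0.38), x_2(0.38)) ≈ (-1.2233, 1.9309)

-1.2233, 1.9309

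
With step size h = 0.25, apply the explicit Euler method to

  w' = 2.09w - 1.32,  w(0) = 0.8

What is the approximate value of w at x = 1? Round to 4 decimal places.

1.5365

Euler: w_{n+1} = w_n + h·f(x_n, w_n).
x=0.000000, w=0.800000: f=0.352000 → w ← 0.800000 + 0.25·0.352000 = 0.888000
x=0.250000, w=0.888000: f=0.535920 → w ← 0.888000 + 0.25·0.535920 = 1.021980
x=0.500000, w=1.021980: f=0.815938 → w ← 1.021980 + 0.25·0.815938 = 1.225965
x=0.750000, w=1.225965: f=1.242266 → w ← 1.225965 + 0.25·1.242266 = 1.536531
w(1) ≈ 1.5365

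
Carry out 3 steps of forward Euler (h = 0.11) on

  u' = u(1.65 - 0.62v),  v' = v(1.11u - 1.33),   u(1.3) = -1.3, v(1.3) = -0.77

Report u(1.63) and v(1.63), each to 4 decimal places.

-2.3555, -0.2165

Euler on (u,v): u_{n+1} = u_n + h·u', v_{n+1} = v_n + h·v'.
1.300000: (-1.300000, -0.770000); f=(-2.765620, 2.135210) → (-1.604218, -0.535127)
1.410000: (-1.604218, -0.535127); f=(-3.179205, 1.664610) → (-1.953931, -0.352020)
1.520000: (-1.953931, -0.352020); f=(-3.650436, 1.231669) → (-2.355479, -0.216536)
(u(1.63), v(1.63)) ≈ (-2.3555, -0.2165)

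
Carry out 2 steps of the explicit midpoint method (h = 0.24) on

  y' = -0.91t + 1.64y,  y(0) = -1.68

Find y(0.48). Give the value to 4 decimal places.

Midpoint: k1 = f(t_n, y_n); k2 = f(t_n + h/2, y_n + (h/2)·k1); y_{n+1} = y_n + h·k2.
t=0.000000, y=-1.680000:
  k1 = f(0.000000, -1.680000) = -2.755200
  k2 = f(0.120000, -2.010624) = -3.406623
  y ← -1.680000 + 0.24·(-3.406623) = -2.497590
t=0.240000, y=-2.497590:
  k1 = f(0.240000, -2.497590) = -4.314447
  k2 = f(0.360000, -3.015323) = -5.272730
  y ← -2.497590 + 0.24·(-5.272730) = -3.763045
y(0.48) ≈ -3.7630

-3.7630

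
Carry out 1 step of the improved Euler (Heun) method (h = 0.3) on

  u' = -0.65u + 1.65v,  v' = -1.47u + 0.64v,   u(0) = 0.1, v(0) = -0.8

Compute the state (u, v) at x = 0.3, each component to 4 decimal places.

-0.3239, -0.9251

Heun on (u,v): k1 = f(x_n, state_n); k2 = f(x_n + h, state_n + h·k1); state_{n+1} = state_n + (h/2)·(k1 + k2).
0.000000: (0.100000, -0.800000)
  k1 = (-1.385000, -0.659000)
  predictor → (-0.315500, -0.997700)
  k2 = (-1.441130, -0.174743)
  → (-0.323920, -0.925061)
(u(0.3), v(0.3)) ≈ (-0.3239, -0.9251)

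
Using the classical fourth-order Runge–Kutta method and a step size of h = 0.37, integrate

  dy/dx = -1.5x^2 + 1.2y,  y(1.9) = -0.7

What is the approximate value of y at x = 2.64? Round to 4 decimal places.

-10.5542

RK4: k1 = f(x_n, y_n); k2 = f(x_n + h/2, y_n + (h/2)·k1); k3 = f(x_n + h/2, y_n + (h/2)·k2); k4 = f(x_n + h, y_n + h·k3); y_{n+1} = y_n + (h/6)·(k1 + 2k2 + 2k3 + k4).
x=1.900000, y=-0.700000:
  k1 = f(1.900000, -0.700000) = -6.255000
  k2 = f(2.085000, -1.857175) = -8.749447
  k3 = f(2.085000, -2.318648) = -9.303215
  k4 = f(2.270000, -4.142189) = -12.699977
  y ← -0.700000 + (0.37/6)·(k1 + 2k2 + 2k3 + k4) = -4.095385
x=2.270000, y=-4.095385:
  k1 = f(2.270000, -4.095385) = -12.643812
  k2 = f(2.455000, -6.434491) = -16.761926
  k3 = f(2.455000, -7.196342) = -17.676147
  k4 = f(2.640000, -10.635560) = -23.217072
  y ← -4.095385 + (0.37/6)·(k1 + 2k2 + 2k3 + k4) = -10.554169
y(2.64) ≈ -10.5542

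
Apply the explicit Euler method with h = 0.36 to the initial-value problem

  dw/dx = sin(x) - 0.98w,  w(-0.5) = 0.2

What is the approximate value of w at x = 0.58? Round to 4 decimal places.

0.0280

Euler: w_{n+1} = w_n + h·f(x_n, w_n).
x=-0.500000, w=0.200000: f=-0.675426 → w ← 0.200000 + 0.36·(-0.675426) = -0.043153
x=-0.140000, w=-0.043153: f=-0.097253 → w ← -0.043153 + 0.36·(-0.097253) = -0.078164
x=0.220000, w=-0.078164: f=0.294831 → w ← -0.078164 + 0.36·0.294831 = 0.027975
w(0.58) ≈ 0.0280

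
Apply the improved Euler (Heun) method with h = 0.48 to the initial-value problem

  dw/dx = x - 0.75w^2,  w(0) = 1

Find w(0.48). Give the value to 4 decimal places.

Heun: k1 = f(x_n, w_n); k2 = f(x_n + h, w_n + h·k1); w_{n+1} = w_n + (h/2)·(k1 + k2).
x=0.000000, w=1.000000:
  k1 = f(0.000000, 1.000000) = -0.750000
  k2 = f(0.480000, 0.640000) = 0.172800
  w ← 1.000000 + (0.48/2)·(-0.750000 + 0.172800) = 0.861472
w(0.48) ≈ 0.8615

0.8615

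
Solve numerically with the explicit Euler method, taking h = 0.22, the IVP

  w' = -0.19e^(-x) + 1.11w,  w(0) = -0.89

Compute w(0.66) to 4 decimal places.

-1.8476

Euler: w_{n+1} = w_n + h·f(x_n, w_n).
x=0.000000, w=-0.890000: f=-1.177900 → w ← -0.890000 + 0.22·(-1.177900) = -1.149138
x=0.220000, w=-1.149138: f=-1.428022 → w ← -1.149138 + 0.22·(-1.428022) = -1.463303
x=0.440000, w=-1.463303: f=-1.746633 → w ← -1.463303 + 0.22·(-1.746633) = -1.847562
w(0.66) ≈ -1.8476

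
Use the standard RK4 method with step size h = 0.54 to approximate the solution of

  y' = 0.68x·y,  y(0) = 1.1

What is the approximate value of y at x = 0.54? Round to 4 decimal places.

1.2146

RK4: k1 = f(x_n, y_n); k2 = f(x_n + h/2, y_n + (h/2)·k1); k3 = f(x_n + h/2, y_n + (h/2)·k2); k4 = f(x_n + h, y_n + h·k3); y_{n+1} = y_n + (h/6)·(k1 + 2k2 + 2k3 + k4).
x=0.000000, y=1.100000:
  k1 = f(0.000000, 1.100000) = 0.000000
  k2 = f(0.270000, 1.100000) = 0.201960
  k3 = f(0.270000, 1.154529) = 0.211972
  k4 = f(0.540000, 1.214465) = 0.445951
  y ← 1.100000 + (0.54/6)·(k1 + 2k2 + 2k3 + k4) = 1.214643
y(0.54) ≈ 1.2146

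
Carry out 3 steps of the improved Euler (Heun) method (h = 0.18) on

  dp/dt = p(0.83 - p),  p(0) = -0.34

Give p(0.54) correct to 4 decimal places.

Heun: k1 = f(t_n, p_n); k2 = f(t_n + h, p_n + h·k1); p_{n+1} = p_n + (h/2)·(k1 + k2).
t=0.000000, p=-0.340000:
  k1 = f(0.000000, -0.340000) = -0.397800
  k2 = f(0.180000, -0.411604) = -0.511049
  p ← -0.340000 + (0.18/2)·(-0.397800 + (-0.511049)) = -0.421796
t=0.180000, p=-0.421796:
  k1 = f(0.180000, -0.421796) = -0.528003
  k2 = f(0.360000, -0.516837) = -0.696095
  p ← -0.421796 + (0.18/2)·(-0.528003 + (-0.696095)) = -0.531965
t=0.360000, p=-0.531965:
  k1 = f(0.360000, -0.531965) = -0.724518
  k2 = f(0.540000, -0.662379) = -0.988520
  p ← -0.531965 + (0.18/2)·(-0.724518 + (-0.988520)) = -0.686139
p(0.54) ≈ -0.6861

-0.6861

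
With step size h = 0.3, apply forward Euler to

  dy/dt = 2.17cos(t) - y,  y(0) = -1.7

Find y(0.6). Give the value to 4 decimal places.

0.2446

Euler: y_{n+1} = y_n + h·f(t_n, y_n).
t=0.000000, y=-1.700000: f=3.870000 → y ← -1.700000 + 0.3·3.870000 = -0.539000
t=0.300000, y=-0.539000: f=2.612080 → y ← -0.539000 + 0.3·2.612080 = 0.244624
y(0.6) ≈ 0.2446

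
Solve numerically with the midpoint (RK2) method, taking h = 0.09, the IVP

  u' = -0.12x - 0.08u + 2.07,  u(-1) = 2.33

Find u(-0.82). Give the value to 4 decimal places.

2.6861

Midpoint: k1 = f(x_n, u_n); k2 = f(x_n + h/2, u_n + (h/2)·k1); u_{n+1} = u_n + h·k2.
x=-1.000000, u=2.330000:
  k1 = f(-1.000000, 2.330000) = 2.003600
  k2 = f(-0.955000, 2.420162) = 1.990987
  u ← 2.330000 + 0.09·1.990987 = 2.509189
x=-0.910000, u=2.509189:
  k1 = f(-0.910000, 2.509189) = 1.978465
  k2 = f(-0.865000, 2.598220) = 1.965942
  u ← 2.509189 + 0.09·1.965942 = 2.686124
u(-0.82) ≈ 2.6861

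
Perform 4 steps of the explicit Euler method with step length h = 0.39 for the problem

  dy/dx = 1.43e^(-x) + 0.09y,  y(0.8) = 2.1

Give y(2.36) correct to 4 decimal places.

Euler: y_{n+1} = y_n + h·f(x_n, y_n).
x=0.800000, y=2.100000: f=0.831540 → y ← 2.100000 + 0.39·0.831540 = 2.424301
x=1.190000, y=2.424301: f=0.653223 → y ← 2.424301 + 0.39·0.653223 = 2.679058
x=1.580000, y=2.679058: f=0.535660 → y ← 2.679058 + 0.39·0.535660 = 2.887965
x=1.970000, y=2.887965: f=0.459340 → y ← 2.887965 + 0.39·0.459340 = 3.067108
y(2.36) ≈ 3.0671

3.0671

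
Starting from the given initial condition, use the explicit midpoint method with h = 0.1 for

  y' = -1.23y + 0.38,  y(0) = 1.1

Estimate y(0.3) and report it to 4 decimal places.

Midpoint: k1 = f(s_n, y_n); k2 = f(s_n + h/2, y_n + (h/2)·k1); y_{n+1} = y_n + h·k2.
s=0.000000, y=1.100000:
  k1 = f(0.000000, 1.100000) = -0.973000
  k2 = f(0.050000, 1.051350) = -0.913160
  y ← 1.100000 + 0.1·(-0.913160) = 1.008684
s=0.100000, y=1.008684:
  k1 = f(0.100000, 1.008684) = -0.860681
  k2 = f(0.150000, 0.965650) = -0.807749
  y ← 1.008684 + 0.1·(-0.807749) = 0.927909
s=0.200000, y=0.927909:
  k1 = f(0.200000, 0.927909) = -0.761328
  k2 = f(0.250000, 0.889843) = -0.714506
  y ← 0.927909 + 0.1·(-0.714506) = 0.856458
y(0.3) ≈ 0.8565

0.8565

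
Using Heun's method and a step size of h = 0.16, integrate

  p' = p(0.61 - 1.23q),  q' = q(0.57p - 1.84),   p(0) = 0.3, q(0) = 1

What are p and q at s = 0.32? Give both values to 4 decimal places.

Heun on (p,q): k1 = f(s_n, state_n); k2 = f(s_n + h, state_n + h·k1); state_{n+1} = state_n + (h/2)·(k1 + k2).
0.000000: (0.300000, 1.000000)
  k1 = (-0.186000, -1.669000)
  predictor → (0.270240, 0.732960)
  k2 = (-0.078786, -1.235744)
  → (0.278817, 0.767621)
0.160000: (0.278817, 0.767621)
  k1 = (-0.093173, -1.290427)
  predictor → (0.263909, 0.561152)
  k2 = (-0.021170, -0.948107)
  → (0.269670, 0.588538)
(p(0.32), q(0.32)) ≈ (0.2697, 0.5885)

0.2697, 0.5885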